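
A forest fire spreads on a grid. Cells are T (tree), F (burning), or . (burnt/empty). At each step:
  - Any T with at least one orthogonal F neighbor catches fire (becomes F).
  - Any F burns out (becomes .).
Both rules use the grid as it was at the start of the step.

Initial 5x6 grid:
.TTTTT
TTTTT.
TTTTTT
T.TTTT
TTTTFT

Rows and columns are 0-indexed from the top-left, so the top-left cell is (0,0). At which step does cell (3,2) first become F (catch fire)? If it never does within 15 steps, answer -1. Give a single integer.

Step 1: cell (3,2)='T' (+3 fires, +1 burnt)
Step 2: cell (3,2)='T' (+4 fires, +3 burnt)
Step 3: cell (3,2)='F' (+5 fires, +4 burnt)
  -> target ignites at step 3
Step 4: cell (3,2)='.' (+4 fires, +5 burnt)
Step 5: cell (3,2)='.' (+5 fires, +4 burnt)
Step 6: cell (3,2)='.' (+3 fires, +5 burnt)
Step 7: cell (3,2)='.' (+2 fires, +3 burnt)
Step 8: cell (3,2)='.' (+0 fires, +2 burnt)
  fire out at step 8

3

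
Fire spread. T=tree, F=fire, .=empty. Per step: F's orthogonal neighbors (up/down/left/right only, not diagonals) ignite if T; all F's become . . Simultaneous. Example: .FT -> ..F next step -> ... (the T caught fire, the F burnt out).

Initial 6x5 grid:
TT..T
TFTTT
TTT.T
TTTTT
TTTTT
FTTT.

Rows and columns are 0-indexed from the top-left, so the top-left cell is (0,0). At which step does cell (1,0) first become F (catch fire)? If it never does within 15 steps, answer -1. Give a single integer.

Step 1: cell (1,0)='F' (+6 fires, +2 burnt)
  -> target ignites at step 1
Step 2: cell (1,0)='.' (+8 fires, +6 burnt)
Step 3: cell (1,0)='.' (+4 fires, +8 burnt)
Step 4: cell (1,0)='.' (+4 fires, +4 burnt)
Step 5: cell (1,0)='.' (+2 fires, +4 burnt)
Step 6: cell (1,0)='.' (+0 fires, +2 burnt)
  fire out at step 6

1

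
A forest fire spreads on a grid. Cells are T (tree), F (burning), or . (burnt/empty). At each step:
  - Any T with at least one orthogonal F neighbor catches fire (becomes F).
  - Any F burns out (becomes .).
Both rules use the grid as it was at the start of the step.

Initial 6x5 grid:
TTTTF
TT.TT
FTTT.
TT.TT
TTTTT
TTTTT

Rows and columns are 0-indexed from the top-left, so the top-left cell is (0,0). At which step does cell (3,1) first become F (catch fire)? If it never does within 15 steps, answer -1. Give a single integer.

Step 1: cell (3,1)='T' (+5 fires, +2 burnt)
Step 2: cell (3,1)='F' (+7 fires, +5 burnt)
  -> target ignites at step 2
Step 3: cell (3,1)='.' (+4 fires, +7 burnt)
Step 4: cell (3,1)='.' (+3 fires, +4 burnt)
Step 5: cell (3,1)='.' (+3 fires, +3 burnt)
Step 6: cell (3,1)='.' (+2 fires, +3 burnt)
Step 7: cell (3,1)='.' (+1 fires, +2 burnt)
Step 8: cell (3,1)='.' (+0 fires, +1 burnt)
  fire out at step 8

2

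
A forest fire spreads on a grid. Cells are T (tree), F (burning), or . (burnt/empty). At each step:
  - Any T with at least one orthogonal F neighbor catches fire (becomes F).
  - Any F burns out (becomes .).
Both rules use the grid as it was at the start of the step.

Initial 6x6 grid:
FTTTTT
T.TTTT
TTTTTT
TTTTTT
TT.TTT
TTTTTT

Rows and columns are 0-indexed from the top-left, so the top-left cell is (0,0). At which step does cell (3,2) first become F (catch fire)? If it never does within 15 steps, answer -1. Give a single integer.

Step 1: cell (3,2)='T' (+2 fires, +1 burnt)
Step 2: cell (3,2)='T' (+2 fires, +2 burnt)
Step 3: cell (3,2)='T' (+4 fires, +2 burnt)
Step 4: cell (3,2)='T' (+5 fires, +4 burnt)
Step 5: cell (3,2)='F' (+6 fires, +5 burnt)
  -> target ignites at step 5
Step 6: cell (3,2)='.' (+4 fires, +6 burnt)
Step 7: cell (3,2)='.' (+4 fires, +4 burnt)
Step 8: cell (3,2)='.' (+3 fires, +4 burnt)
Step 9: cell (3,2)='.' (+2 fires, +3 burnt)
Step 10: cell (3,2)='.' (+1 fires, +2 burnt)
Step 11: cell (3,2)='.' (+0 fires, +1 burnt)
  fire out at step 11

5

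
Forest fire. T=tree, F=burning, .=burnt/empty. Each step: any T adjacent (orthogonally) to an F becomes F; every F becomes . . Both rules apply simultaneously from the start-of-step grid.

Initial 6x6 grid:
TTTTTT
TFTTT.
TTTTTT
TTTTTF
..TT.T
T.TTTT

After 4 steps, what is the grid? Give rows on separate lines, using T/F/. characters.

Step 1: 7 trees catch fire, 2 burn out
  TFTTTT
  F.FTT.
  TFTTTF
  TTTTF.
  ..TT.F
  T.TTTT
Step 2: 9 trees catch fire, 7 burn out
  F.FTTT
  ...FT.
  F.FTF.
  TFTF..
  ..TT..
  T.TTTF
Step 3: 7 trees catch fire, 9 burn out
  ...FTT
  ....F.
  ...F..
  F.F...
  ..TF..
  T.TTF.
Step 4: 3 trees catch fire, 7 burn out
  ....FT
  ......
  ......
  ......
  ..F...
  T.TF..

....FT
......
......
......
..F...
T.TF..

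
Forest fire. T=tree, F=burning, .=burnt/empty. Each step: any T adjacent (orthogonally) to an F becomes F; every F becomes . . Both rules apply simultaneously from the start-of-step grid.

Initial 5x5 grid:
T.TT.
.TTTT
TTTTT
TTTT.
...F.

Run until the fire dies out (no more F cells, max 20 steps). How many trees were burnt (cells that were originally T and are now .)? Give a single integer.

Answer: 15

Derivation:
Step 1: +1 fires, +1 burnt (F count now 1)
Step 2: +2 fires, +1 burnt (F count now 2)
Step 3: +4 fires, +2 burnt (F count now 4)
Step 4: +5 fires, +4 burnt (F count now 5)
Step 5: +3 fires, +5 burnt (F count now 3)
Step 6: +0 fires, +3 burnt (F count now 0)
Fire out after step 6
Initially T: 16, now '.': 24
Total burnt (originally-T cells now '.'): 15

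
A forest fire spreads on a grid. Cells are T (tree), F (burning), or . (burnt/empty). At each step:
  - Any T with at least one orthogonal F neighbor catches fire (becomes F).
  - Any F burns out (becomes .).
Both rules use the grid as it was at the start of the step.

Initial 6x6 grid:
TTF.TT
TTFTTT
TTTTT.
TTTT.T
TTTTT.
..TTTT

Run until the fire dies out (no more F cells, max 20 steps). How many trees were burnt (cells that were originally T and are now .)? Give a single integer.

Answer: 27

Derivation:
Step 1: +4 fires, +2 burnt (F count now 4)
Step 2: +6 fires, +4 burnt (F count now 6)
Step 3: +7 fires, +6 burnt (F count now 7)
Step 4: +5 fires, +7 burnt (F count now 5)
Step 5: +3 fires, +5 burnt (F count now 3)
Step 6: +1 fires, +3 burnt (F count now 1)
Step 7: +1 fires, +1 burnt (F count now 1)
Step 8: +0 fires, +1 burnt (F count now 0)
Fire out after step 8
Initially T: 28, now '.': 35
Total burnt (originally-T cells now '.'): 27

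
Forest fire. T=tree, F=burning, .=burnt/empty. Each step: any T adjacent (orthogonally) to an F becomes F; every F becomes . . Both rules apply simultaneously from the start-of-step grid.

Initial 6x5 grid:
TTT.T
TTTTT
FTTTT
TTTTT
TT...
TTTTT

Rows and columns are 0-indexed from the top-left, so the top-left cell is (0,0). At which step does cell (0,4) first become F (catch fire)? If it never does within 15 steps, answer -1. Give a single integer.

Step 1: cell (0,4)='T' (+3 fires, +1 burnt)
Step 2: cell (0,4)='T' (+5 fires, +3 burnt)
Step 3: cell (0,4)='T' (+6 fires, +5 burnt)
Step 4: cell (0,4)='T' (+5 fires, +6 burnt)
Step 5: cell (0,4)='T' (+3 fires, +5 burnt)
Step 6: cell (0,4)='F' (+2 fires, +3 burnt)
  -> target ignites at step 6
Step 7: cell (0,4)='.' (+1 fires, +2 burnt)
Step 8: cell (0,4)='.' (+0 fires, +1 burnt)
  fire out at step 8

6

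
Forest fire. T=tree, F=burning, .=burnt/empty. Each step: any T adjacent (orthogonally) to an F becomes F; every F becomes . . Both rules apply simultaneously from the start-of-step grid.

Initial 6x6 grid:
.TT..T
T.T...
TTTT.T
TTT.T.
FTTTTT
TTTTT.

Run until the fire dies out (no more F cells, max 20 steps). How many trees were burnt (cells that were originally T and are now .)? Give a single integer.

Step 1: +3 fires, +1 burnt (F count now 3)
Step 2: +4 fires, +3 burnt (F count now 4)
Step 3: +5 fires, +4 burnt (F count now 5)
Step 4: +3 fires, +5 burnt (F count now 3)
Step 5: +5 fires, +3 burnt (F count now 5)
Step 6: +1 fires, +5 burnt (F count now 1)
Step 7: +1 fires, +1 burnt (F count now 1)
Step 8: +0 fires, +1 burnt (F count now 0)
Fire out after step 8
Initially T: 24, now '.': 34
Total burnt (originally-T cells now '.'): 22

Answer: 22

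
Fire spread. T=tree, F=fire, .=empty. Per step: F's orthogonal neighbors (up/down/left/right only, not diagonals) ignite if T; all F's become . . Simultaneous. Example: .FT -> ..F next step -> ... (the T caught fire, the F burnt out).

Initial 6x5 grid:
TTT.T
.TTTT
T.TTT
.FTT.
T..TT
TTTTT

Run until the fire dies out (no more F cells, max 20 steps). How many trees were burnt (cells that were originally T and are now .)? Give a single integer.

Answer: 21

Derivation:
Step 1: +1 fires, +1 burnt (F count now 1)
Step 2: +2 fires, +1 burnt (F count now 2)
Step 3: +3 fires, +2 burnt (F count now 3)
Step 4: +6 fires, +3 burnt (F count now 6)
Step 5: +4 fires, +6 burnt (F count now 4)
Step 6: +3 fires, +4 burnt (F count now 3)
Step 7: +1 fires, +3 burnt (F count now 1)
Step 8: +1 fires, +1 burnt (F count now 1)
Step 9: +0 fires, +1 burnt (F count now 0)
Fire out after step 9
Initially T: 22, now '.': 29
Total burnt (originally-T cells now '.'): 21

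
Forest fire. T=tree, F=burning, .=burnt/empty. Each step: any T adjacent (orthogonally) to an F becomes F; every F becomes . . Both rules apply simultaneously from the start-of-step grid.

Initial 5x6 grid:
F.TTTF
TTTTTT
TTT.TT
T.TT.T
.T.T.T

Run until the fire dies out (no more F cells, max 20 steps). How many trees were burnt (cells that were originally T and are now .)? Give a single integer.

Step 1: +3 fires, +2 burnt (F count now 3)
Step 2: +5 fires, +3 burnt (F count now 5)
Step 3: +7 fires, +5 burnt (F count now 7)
Step 4: +2 fires, +7 burnt (F count now 2)
Step 5: +1 fires, +2 burnt (F count now 1)
Step 6: +1 fires, +1 burnt (F count now 1)
Step 7: +1 fires, +1 burnt (F count now 1)
Step 8: +0 fires, +1 burnt (F count now 0)
Fire out after step 8
Initially T: 21, now '.': 29
Total burnt (originally-T cells now '.'): 20

Answer: 20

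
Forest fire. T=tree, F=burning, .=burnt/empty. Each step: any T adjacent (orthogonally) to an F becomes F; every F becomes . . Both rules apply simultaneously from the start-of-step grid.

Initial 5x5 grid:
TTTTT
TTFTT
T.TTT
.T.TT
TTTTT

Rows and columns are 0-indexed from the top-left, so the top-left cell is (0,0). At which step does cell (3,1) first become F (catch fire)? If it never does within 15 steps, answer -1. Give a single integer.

Step 1: cell (3,1)='T' (+4 fires, +1 burnt)
Step 2: cell (3,1)='T' (+5 fires, +4 burnt)
Step 3: cell (3,1)='T' (+5 fires, +5 burnt)
Step 4: cell (3,1)='T' (+2 fires, +5 burnt)
Step 5: cell (3,1)='T' (+2 fires, +2 burnt)
Step 6: cell (3,1)='T' (+1 fires, +2 burnt)
Step 7: cell (3,1)='F' (+2 fires, +1 burnt)
  -> target ignites at step 7
Step 8: cell (3,1)='.' (+0 fires, +2 burnt)
  fire out at step 8

7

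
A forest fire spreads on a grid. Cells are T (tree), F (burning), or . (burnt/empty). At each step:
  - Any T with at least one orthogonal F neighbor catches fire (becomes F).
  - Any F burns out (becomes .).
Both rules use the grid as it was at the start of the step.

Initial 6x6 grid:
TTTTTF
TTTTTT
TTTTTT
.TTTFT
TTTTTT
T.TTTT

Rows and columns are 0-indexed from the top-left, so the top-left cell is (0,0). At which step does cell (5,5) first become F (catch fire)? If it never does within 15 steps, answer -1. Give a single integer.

Step 1: cell (5,5)='T' (+6 fires, +2 burnt)
Step 2: cell (5,5)='T' (+8 fires, +6 burnt)
Step 3: cell (5,5)='F' (+7 fires, +8 burnt)
  -> target ignites at step 3
Step 4: cell (5,5)='.' (+5 fires, +7 burnt)
Step 5: cell (5,5)='.' (+4 fires, +5 burnt)
Step 6: cell (5,5)='.' (+2 fires, +4 burnt)
Step 7: cell (5,5)='.' (+0 fires, +2 burnt)
  fire out at step 7

3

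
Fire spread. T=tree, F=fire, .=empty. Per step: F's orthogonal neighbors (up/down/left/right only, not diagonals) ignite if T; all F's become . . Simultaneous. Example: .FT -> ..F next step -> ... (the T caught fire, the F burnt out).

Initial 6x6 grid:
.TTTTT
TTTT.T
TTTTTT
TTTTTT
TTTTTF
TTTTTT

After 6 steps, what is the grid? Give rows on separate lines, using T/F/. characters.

Step 1: 3 trees catch fire, 1 burn out
  .TTTTT
  TTTT.T
  TTTTTT
  TTTTTF
  TTTTF.
  TTTTTF
Step 2: 4 trees catch fire, 3 burn out
  .TTTTT
  TTTT.T
  TTTTTF
  TTTTF.
  TTTF..
  TTTTF.
Step 3: 5 trees catch fire, 4 burn out
  .TTTTT
  TTTT.F
  TTTTF.
  TTTF..
  TTF...
  TTTF..
Step 4: 5 trees catch fire, 5 burn out
  .TTTTF
  TTTT..
  TTTF..
  TTF...
  TF....
  TTF...
Step 5: 6 trees catch fire, 5 burn out
  .TTTF.
  TTTF..
  TTF...
  TF....
  F.....
  TF....
Step 6: 5 trees catch fire, 6 burn out
  .TTF..
  TTF...
  TF....
  F.....
  ......
  F.....

.TTF..
TTF...
TF....
F.....
......
F.....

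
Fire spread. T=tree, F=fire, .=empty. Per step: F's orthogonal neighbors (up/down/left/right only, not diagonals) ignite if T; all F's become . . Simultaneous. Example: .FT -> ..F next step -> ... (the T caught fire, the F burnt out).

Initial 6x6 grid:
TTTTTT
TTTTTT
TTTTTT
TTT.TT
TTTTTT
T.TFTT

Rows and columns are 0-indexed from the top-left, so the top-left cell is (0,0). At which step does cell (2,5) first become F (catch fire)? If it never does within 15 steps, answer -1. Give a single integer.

Step 1: cell (2,5)='T' (+3 fires, +1 burnt)
Step 2: cell (2,5)='T' (+3 fires, +3 burnt)
Step 3: cell (2,5)='T' (+4 fires, +3 burnt)
Step 4: cell (2,5)='T' (+5 fires, +4 burnt)
Step 5: cell (2,5)='F' (+7 fires, +5 burnt)
  -> target ignites at step 5
Step 6: cell (2,5)='.' (+6 fires, +7 burnt)
Step 7: cell (2,5)='.' (+4 fires, +6 burnt)
Step 8: cell (2,5)='.' (+1 fires, +4 burnt)
Step 9: cell (2,5)='.' (+0 fires, +1 burnt)
  fire out at step 9

5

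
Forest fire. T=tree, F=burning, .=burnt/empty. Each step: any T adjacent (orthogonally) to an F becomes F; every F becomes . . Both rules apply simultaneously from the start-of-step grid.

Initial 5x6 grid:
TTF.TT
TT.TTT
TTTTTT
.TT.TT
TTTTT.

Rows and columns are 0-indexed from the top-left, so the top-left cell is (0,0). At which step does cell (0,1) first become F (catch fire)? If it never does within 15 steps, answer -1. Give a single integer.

Step 1: cell (0,1)='F' (+1 fires, +1 burnt)
  -> target ignites at step 1
Step 2: cell (0,1)='.' (+2 fires, +1 burnt)
Step 3: cell (0,1)='.' (+2 fires, +2 burnt)
Step 4: cell (0,1)='.' (+3 fires, +2 burnt)
Step 5: cell (0,1)='.' (+3 fires, +3 burnt)
Step 6: cell (0,1)='.' (+4 fires, +3 burnt)
Step 7: cell (0,1)='.' (+4 fires, +4 burnt)
Step 8: cell (0,1)='.' (+4 fires, +4 burnt)
Step 9: cell (0,1)='.' (+1 fires, +4 burnt)
Step 10: cell (0,1)='.' (+0 fires, +1 burnt)
  fire out at step 10

1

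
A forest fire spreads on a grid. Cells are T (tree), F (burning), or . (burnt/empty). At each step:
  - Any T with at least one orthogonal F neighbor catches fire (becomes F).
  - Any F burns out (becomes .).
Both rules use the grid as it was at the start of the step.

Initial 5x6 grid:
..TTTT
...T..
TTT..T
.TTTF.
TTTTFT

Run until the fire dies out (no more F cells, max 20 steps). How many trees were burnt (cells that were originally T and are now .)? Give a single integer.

Answer: 11

Derivation:
Step 1: +3 fires, +2 burnt (F count now 3)
Step 2: +2 fires, +3 burnt (F count now 2)
Step 3: +3 fires, +2 burnt (F count now 3)
Step 4: +2 fires, +3 burnt (F count now 2)
Step 5: +1 fires, +2 burnt (F count now 1)
Step 6: +0 fires, +1 burnt (F count now 0)
Fire out after step 6
Initially T: 17, now '.': 24
Total burnt (originally-T cells now '.'): 11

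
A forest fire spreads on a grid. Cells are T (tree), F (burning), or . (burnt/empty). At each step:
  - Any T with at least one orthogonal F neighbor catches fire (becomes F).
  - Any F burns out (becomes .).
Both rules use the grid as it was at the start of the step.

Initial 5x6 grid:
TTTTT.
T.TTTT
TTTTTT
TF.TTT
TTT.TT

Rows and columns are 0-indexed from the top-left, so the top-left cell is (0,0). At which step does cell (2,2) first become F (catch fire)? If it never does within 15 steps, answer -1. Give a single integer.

Step 1: cell (2,2)='T' (+3 fires, +1 burnt)
Step 2: cell (2,2)='F' (+4 fires, +3 burnt)
  -> target ignites at step 2
Step 3: cell (2,2)='.' (+3 fires, +4 burnt)
Step 4: cell (2,2)='.' (+5 fires, +3 burnt)
Step 5: cell (2,2)='.' (+5 fires, +5 burnt)
Step 6: cell (2,2)='.' (+4 fires, +5 burnt)
Step 7: cell (2,2)='.' (+1 fires, +4 burnt)
Step 8: cell (2,2)='.' (+0 fires, +1 burnt)
  fire out at step 8

2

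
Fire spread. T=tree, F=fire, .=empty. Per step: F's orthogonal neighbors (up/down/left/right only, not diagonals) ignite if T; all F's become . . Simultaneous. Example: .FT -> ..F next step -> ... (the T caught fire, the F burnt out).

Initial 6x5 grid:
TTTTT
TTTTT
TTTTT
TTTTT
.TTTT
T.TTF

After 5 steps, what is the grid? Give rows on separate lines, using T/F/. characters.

Step 1: 2 trees catch fire, 1 burn out
  TTTTT
  TTTTT
  TTTTT
  TTTTT
  .TTTF
  T.TF.
Step 2: 3 trees catch fire, 2 burn out
  TTTTT
  TTTTT
  TTTTT
  TTTTF
  .TTF.
  T.F..
Step 3: 3 trees catch fire, 3 burn out
  TTTTT
  TTTTT
  TTTTF
  TTTF.
  .TF..
  T....
Step 4: 4 trees catch fire, 3 burn out
  TTTTT
  TTTTF
  TTTF.
  TTF..
  .F...
  T....
Step 5: 4 trees catch fire, 4 burn out
  TTTTF
  TTTF.
  TTF..
  TF...
  .....
  T....

TTTTF
TTTF.
TTF..
TF...
.....
T....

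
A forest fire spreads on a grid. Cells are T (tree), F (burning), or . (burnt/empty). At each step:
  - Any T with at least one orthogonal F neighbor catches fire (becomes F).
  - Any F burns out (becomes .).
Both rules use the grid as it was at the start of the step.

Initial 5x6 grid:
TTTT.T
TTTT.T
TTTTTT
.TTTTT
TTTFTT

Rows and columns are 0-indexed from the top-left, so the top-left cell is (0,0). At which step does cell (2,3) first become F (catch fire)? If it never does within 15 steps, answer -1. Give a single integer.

Step 1: cell (2,3)='T' (+3 fires, +1 burnt)
Step 2: cell (2,3)='F' (+5 fires, +3 burnt)
  -> target ignites at step 2
Step 3: cell (2,3)='.' (+6 fires, +5 burnt)
Step 4: cell (2,3)='.' (+4 fires, +6 burnt)
Step 5: cell (2,3)='.' (+4 fires, +4 burnt)
Step 6: cell (2,3)='.' (+3 fires, +4 burnt)
Step 7: cell (2,3)='.' (+1 fires, +3 burnt)
Step 8: cell (2,3)='.' (+0 fires, +1 burnt)
  fire out at step 8

2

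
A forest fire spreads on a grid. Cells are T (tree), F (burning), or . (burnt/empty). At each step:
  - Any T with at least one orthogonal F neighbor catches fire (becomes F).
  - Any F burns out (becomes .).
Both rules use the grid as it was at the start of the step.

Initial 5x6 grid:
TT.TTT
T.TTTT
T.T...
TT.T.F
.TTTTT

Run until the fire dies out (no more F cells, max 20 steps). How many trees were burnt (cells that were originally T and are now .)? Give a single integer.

Answer: 12

Derivation:
Step 1: +1 fires, +1 burnt (F count now 1)
Step 2: +1 fires, +1 burnt (F count now 1)
Step 3: +1 fires, +1 burnt (F count now 1)
Step 4: +2 fires, +1 burnt (F count now 2)
Step 5: +1 fires, +2 burnt (F count now 1)
Step 6: +1 fires, +1 burnt (F count now 1)
Step 7: +1 fires, +1 burnt (F count now 1)
Step 8: +1 fires, +1 burnt (F count now 1)
Step 9: +1 fires, +1 burnt (F count now 1)
Step 10: +1 fires, +1 burnt (F count now 1)
Step 11: +1 fires, +1 burnt (F count now 1)
Step 12: +0 fires, +1 burnt (F count now 0)
Fire out after step 12
Initially T: 20, now '.': 22
Total burnt (originally-T cells now '.'): 12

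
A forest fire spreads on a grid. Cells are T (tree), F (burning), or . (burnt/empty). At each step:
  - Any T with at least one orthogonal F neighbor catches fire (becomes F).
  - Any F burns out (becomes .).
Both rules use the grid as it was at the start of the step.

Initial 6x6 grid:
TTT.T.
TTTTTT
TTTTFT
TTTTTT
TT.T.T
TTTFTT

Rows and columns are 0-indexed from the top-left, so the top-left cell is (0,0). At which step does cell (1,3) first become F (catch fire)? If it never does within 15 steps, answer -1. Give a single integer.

Step 1: cell (1,3)='T' (+7 fires, +2 burnt)
Step 2: cell (1,3)='F' (+8 fires, +7 burnt)
  -> target ignites at step 2
Step 3: cell (1,3)='.' (+6 fires, +8 burnt)
Step 4: cell (1,3)='.' (+5 fires, +6 burnt)
Step 5: cell (1,3)='.' (+3 fires, +5 burnt)
Step 6: cell (1,3)='.' (+1 fires, +3 burnt)
Step 7: cell (1,3)='.' (+0 fires, +1 burnt)
  fire out at step 7

2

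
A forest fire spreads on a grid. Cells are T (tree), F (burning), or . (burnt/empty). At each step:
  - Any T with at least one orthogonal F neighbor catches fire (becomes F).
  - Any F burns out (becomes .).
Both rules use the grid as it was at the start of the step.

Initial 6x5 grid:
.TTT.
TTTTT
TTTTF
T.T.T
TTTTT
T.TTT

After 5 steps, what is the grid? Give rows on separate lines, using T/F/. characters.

Step 1: 3 trees catch fire, 1 burn out
  .TTT.
  TTTTF
  TTTF.
  T.T.F
  TTTTT
  T.TTT
Step 2: 3 trees catch fire, 3 burn out
  .TTT.
  TTTF.
  TTF..
  T.T..
  TTTTF
  T.TTT
Step 3: 6 trees catch fire, 3 burn out
  .TTF.
  TTF..
  TF...
  T.F..
  TTTF.
  T.TTF
Step 4: 5 trees catch fire, 6 burn out
  .TF..
  TF...
  F....
  T....
  TTF..
  T.TF.
Step 5: 5 trees catch fire, 5 burn out
  .F...
  F....
  .....
  F....
  TF...
  T.F..

.F...
F....
.....
F....
TF...
T.F..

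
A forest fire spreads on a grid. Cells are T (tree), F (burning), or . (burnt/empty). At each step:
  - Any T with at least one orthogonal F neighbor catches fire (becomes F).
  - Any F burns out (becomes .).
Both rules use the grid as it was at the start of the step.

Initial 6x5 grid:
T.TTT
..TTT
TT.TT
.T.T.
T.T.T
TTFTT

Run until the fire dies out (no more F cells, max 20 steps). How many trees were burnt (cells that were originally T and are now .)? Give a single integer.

Step 1: +3 fires, +1 burnt (F count now 3)
Step 2: +2 fires, +3 burnt (F count now 2)
Step 3: +2 fires, +2 burnt (F count now 2)
Step 4: +0 fires, +2 burnt (F count now 0)
Fire out after step 4
Initially T: 20, now '.': 17
Total burnt (originally-T cells now '.'): 7

Answer: 7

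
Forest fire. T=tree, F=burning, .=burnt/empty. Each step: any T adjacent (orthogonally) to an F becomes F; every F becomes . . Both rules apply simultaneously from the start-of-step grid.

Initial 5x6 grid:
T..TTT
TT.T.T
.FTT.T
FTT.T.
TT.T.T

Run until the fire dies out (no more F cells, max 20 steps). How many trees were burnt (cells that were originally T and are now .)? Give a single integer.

Answer: 15

Derivation:
Step 1: +4 fires, +2 burnt (F count now 4)
Step 2: +4 fires, +4 burnt (F count now 4)
Step 3: +2 fires, +4 burnt (F count now 2)
Step 4: +1 fires, +2 burnt (F count now 1)
Step 5: +1 fires, +1 burnt (F count now 1)
Step 6: +1 fires, +1 burnt (F count now 1)
Step 7: +1 fires, +1 burnt (F count now 1)
Step 8: +1 fires, +1 burnt (F count now 1)
Step 9: +0 fires, +1 burnt (F count now 0)
Fire out after step 9
Initially T: 18, now '.': 27
Total burnt (originally-T cells now '.'): 15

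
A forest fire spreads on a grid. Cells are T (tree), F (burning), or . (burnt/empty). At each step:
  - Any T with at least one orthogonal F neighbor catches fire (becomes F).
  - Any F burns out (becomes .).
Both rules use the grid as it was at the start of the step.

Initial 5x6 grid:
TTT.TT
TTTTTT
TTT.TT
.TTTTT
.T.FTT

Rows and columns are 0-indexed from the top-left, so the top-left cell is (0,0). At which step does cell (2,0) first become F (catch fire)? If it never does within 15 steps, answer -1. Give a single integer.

Step 1: cell (2,0)='T' (+2 fires, +1 burnt)
Step 2: cell (2,0)='T' (+3 fires, +2 burnt)
Step 3: cell (2,0)='T' (+4 fires, +3 burnt)
Step 4: cell (2,0)='T' (+5 fires, +4 burnt)
Step 5: cell (2,0)='F' (+6 fires, +5 burnt)
  -> target ignites at step 5
Step 6: cell (2,0)='.' (+3 fires, +6 burnt)
Step 7: cell (2,0)='.' (+1 fires, +3 burnt)
Step 8: cell (2,0)='.' (+0 fires, +1 burnt)
  fire out at step 8

5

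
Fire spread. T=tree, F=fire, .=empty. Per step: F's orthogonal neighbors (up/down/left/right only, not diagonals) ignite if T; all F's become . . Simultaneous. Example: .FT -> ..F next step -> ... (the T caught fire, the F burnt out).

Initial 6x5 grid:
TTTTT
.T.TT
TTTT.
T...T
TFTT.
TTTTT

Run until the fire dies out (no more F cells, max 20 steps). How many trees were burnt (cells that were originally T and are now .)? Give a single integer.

Step 1: +3 fires, +1 burnt (F count now 3)
Step 2: +4 fires, +3 burnt (F count now 4)
Step 3: +2 fires, +4 burnt (F count now 2)
Step 4: +2 fires, +2 burnt (F count now 2)
Step 5: +2 fires, +2 burnt (F count now 2)
Step 6: +2 fires, +2 burnt (F count now 2)
Step 7: +3 fires, +2 burnt (F count now 3)
Step 8: +2 fires, +3 burnt (F count now 2)
Step 9: +1 fires, +2 burnt (F count now 1)
Step 10: +0 fires, +1 burnt (F count now 0)
Fire out after step 10
Initially T: 22, now '.': 29
Total burnt (originally-T cells now '.'): 21

Answer: 21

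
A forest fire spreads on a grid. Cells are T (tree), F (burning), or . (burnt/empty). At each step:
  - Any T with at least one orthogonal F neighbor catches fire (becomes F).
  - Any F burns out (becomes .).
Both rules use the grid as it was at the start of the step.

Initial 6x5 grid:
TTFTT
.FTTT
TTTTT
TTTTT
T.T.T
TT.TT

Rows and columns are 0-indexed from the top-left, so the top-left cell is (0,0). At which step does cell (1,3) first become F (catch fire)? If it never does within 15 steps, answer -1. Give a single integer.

Step 1: cell (1,3)='T' (+4 fires, +2 burnt)
Step 2: cell (1,3)='F' (+6 fires, +4 burnt)
  -> target ignites at step 2
Step 3: cell (1,3)='.' (+4 fires, +6 burnt)
Step 4: cell (1,3)='.' (+4 fires, +4 burnt)
Step 5: cell (1,3)='.' (+2 fires, +4 burnt)
Step 6: cell (1,3)='.' (+2 fires, +2 burnt)
Step 7: cell (1,3)='.' (+1 fires, +2 burnt)
Step 8: cell (1,3)='.' (+1 fires, +1 burnt)
Step 9: cell (1,3)='.' (+0 fires, +1 burnt)
  fire out at step 9

2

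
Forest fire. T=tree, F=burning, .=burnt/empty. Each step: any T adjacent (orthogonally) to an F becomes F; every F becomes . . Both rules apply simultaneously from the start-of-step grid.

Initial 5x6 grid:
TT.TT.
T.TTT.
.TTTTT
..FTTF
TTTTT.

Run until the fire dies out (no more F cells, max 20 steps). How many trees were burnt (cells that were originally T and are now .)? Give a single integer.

Step 1: +5 fires, +2 burnt (F count now 5)
Step 2: +7 fires, +5 burnt (F count now 7)
Step 3: +3 fires, +7 burnt (F count now 3)
Step 4: +2 fires, +3 burnt (F count now 2)
Step 5: +0 fires, +2 burnt (F count now 0)
Fire out after step 5
Initially T: 20, now '.': 27
Total burnt (originally-T cells now '.'): 17

Answer: 17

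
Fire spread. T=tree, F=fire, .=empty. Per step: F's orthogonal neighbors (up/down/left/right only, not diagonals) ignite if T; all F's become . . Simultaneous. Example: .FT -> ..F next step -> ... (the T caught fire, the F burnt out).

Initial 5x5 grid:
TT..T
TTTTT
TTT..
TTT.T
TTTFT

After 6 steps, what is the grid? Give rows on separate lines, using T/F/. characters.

Step 1: 2 trees catch fire, 1 burn out
  TT..T
  TTTTT
  TTT..
  TTT.T
  TTF.F
Step 2: 3 trees catch fire, 2 burn out
  TT..T
  TTTTT
  TTT..
  TTF.F
  TF...
Step 3: 3 trees catch fire, 3 burn out
  TT..T
  TTTTT
  TTF..
  TF...
  F....
Step 4: 3 trees catch fire, 3 burn out
  TT..T
  TTFTT
  TF...
  F....
  .....
Step 5: 3 trees catch fire, 3 burn out
  TT..T
  TF.FT
  F....
  .....
  .....
Step 6: 3 trees catch fire, 3 burn out
  TF..T
  F...F
  .....
  .....
  .....

TF..T
F...F
.....
.....
.....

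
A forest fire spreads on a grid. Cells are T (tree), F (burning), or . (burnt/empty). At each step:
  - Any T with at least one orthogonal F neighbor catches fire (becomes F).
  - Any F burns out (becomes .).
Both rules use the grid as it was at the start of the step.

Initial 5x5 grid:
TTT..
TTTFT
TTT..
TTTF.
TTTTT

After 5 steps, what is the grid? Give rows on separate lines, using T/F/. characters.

Step 1: 4 trees catch fire, 2 burn out
  TTT..
  TTF.F
  TTT..
  TTF..
  TTTFT
Step 2: 6 trees catch fire, 4 burn out
  TTF..
  TF...
  TTF..
  TF...
  TTF.F
Step 3: 5 trees catch fire, 6 burn out
  TF...
  F....
  TF...
  F....
  TF...
Step 4: 3 trees catch fire, 5 burn out
  F....
  .....
  F....
  .....
  F....
Step 5: 0 trees catch fire, 3 burn out
  .....
  .....
  .....
  .....
  .....

.....
.....
.....
.....
.....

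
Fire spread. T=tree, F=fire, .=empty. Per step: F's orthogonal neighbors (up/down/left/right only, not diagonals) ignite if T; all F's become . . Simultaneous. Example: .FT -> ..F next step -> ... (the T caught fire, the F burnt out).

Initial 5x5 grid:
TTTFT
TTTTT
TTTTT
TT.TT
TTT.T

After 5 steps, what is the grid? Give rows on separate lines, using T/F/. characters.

Step 1: 3 trees catch fire, 1 burn out
  TTF.F
  TTTFT
  TTTTT
  TT.TT
  TTT.T
Step 2: 4 trees catch fire, 3 burn out
  TF...
  TTF.F
  TTTFT
  TT.TT
  TTT.T
Step 3: 5 trees catch fire, 4 burn out
  F....
  TF...
  TTF.F
  TT.FT
  TTT.T
Step 4: 3 trees catch fire, 5 burn out
  .....
  F....
  TF...
  TT..F
  TTT.T
Step 5: 3 trees catch fire, 3 burn out
  .....
  .....
  F....
  TF...
  TTT.F

.....
.....
F....
TF...
TTT.F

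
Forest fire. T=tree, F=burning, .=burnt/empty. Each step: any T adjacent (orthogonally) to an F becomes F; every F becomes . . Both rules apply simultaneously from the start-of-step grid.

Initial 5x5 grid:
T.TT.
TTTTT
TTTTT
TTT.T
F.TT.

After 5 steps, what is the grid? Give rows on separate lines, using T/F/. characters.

Step 1: 1 trees catch fire, 1 burn out
  T.TT.
  TTTTT
  TTTTT
  FTT.T
  ..TT.
Step 2: 2 trees catch fire, 1 burn out
  T.TT.
  TTTTT
  FTTTT
  .FT.T
  ..TT.
Step 3: 3 trees catch fire, 2 burn out
  T.TT.
  FTTTT
  .FTTT
  ..F.T
  ..TT.
Step 4: 4 trees catch fire, 3 burn out
  F.TT.
  .FTTT
  ..FTT
  ....T
  ..FT.
Step 5: 3 trees catch fire, 4 burn out
  ..TT.
  ..FTT
  ...FT
  ....T
  ...F.

..TT.
..FTT
...FT
....T
...F.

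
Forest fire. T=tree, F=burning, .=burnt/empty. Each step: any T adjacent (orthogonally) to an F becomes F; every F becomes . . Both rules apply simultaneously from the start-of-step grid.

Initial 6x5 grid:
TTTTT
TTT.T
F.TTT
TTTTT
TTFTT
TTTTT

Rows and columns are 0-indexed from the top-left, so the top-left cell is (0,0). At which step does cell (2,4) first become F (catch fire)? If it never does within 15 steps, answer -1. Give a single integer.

Step 1: cell (2,4)='T' (+6 fires, +2 burnt)
Step 2: cell (2,4)='T' (+9 fires, +6 burnt)
Step 3: cell (2,4)='T' (+6 fires, +9 burnt)
Step 4: cell (2,4)='F' (+2 fires, +6 burnt)
  -> target ignites at step 4
Step 5: cell (2,4)='.' (+2 fires, +2 burnt)
Step 6: cell (2,4)='.' (+1 fires, +2 burnt)
Step 7: cell (2,4)='.' (+0 fires, +1 burnt)
  fire out at step 7

4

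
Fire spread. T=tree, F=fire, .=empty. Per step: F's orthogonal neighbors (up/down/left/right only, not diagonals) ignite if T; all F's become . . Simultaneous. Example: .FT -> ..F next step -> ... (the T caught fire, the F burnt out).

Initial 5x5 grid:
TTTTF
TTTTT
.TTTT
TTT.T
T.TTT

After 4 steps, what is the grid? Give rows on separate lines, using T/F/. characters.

Step 1: 2 trees catch fire, 1 burn out
  TTTF.
  TTTTF
  .TTTT
  TTT.T
  T.TTT
Step 2: 3 trees catch fire, 2 burn out
  TTF..
  TTTF.
  .TTTF
  TTT.T
  T.TTT
Step 3: 4 trees catch fire, 3 burn out
  TF...
  TTF..
  .TTF.
  TTT.F
  T.TTT
Step 4: 4 trees catch fire, 4 burn out
  F....
  TF...
  .TF..
  TTT..
  T.TTF

F....
TF...
.TF..
TTT..
T.TTF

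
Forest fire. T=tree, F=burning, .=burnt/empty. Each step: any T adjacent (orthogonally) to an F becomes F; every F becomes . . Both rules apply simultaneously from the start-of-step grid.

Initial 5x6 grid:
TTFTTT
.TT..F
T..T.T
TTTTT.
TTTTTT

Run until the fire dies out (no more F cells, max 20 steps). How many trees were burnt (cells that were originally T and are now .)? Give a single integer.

Answer: 8

Derivation:
Step 1: +5 fires, +2 burnt (F count now 5)
Step 2: +3 fires, +5 burnt (F count now 3)
Step 3: +0 fires, +3 burnt (F count now 0)
Fire out after step 3
Initially T: 21, now '.': 17
Total burnt (originally-T cells now '.'): 8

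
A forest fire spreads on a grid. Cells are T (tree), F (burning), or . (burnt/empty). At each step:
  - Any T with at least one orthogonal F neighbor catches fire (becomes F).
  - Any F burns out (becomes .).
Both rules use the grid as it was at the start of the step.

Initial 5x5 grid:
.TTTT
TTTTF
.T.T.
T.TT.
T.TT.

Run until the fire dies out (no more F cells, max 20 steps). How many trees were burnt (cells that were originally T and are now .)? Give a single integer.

Answer: 14

Derivation:
Step 1: +2 fires, +1 burnt (F count now 2)
Step 2: +3 fires, +2 burnt (F count now 3)
Step 3: +3 fires, +3 burnt (F count now 3)
Step 4: +5 fires, +3 burnt (F count now 5)
Step 5: +1 fires, +5 burnt (F count now 1)
Step 6: +0 fires, +1 burnt (F count now 0)
Fire out after step 6
Initially T: 16, now '.': 23
Total burnt (originally-T cells now '.'): 14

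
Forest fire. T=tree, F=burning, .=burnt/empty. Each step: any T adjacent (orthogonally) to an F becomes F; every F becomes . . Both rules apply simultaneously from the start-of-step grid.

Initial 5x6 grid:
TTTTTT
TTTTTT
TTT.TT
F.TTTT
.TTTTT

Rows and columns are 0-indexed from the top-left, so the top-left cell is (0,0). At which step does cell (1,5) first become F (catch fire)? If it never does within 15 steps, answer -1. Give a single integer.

Step 1: cell (1,5)='T' (+1 fires, +1 burnt)
Step 2: cell (1,5)='T' (+2 fires, +1 burnt)
Step 3: cell (1,5)='T' (+3 fires, +2 burnt)
Step 4: cell (1,5)='T' (+3 fires, +3 burnt)
Step 5: cell (1,5)='T' (+4 fires, +3 burnt)
Step 6: cell (1,5)='T' (+5 fires, +4 burnt)
Step 7: cell (1,5)='F' (+5 fires, +5 burnt)
  -> target ignites at step 7
Step 8: cell (1,5)='.' (+3 fires, +5 burnt)
Step 9: cell (1,5)='.' (+0 fires, +3 burnt)
  fire out at step 9

7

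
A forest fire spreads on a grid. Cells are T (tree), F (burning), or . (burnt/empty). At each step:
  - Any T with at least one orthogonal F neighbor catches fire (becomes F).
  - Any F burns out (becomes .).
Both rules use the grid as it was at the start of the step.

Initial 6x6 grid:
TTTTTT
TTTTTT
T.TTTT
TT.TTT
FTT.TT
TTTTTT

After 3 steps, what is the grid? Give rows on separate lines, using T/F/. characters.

Step 1: 3 trees catch fire, 1 burn out
  TTTTTT
  TTTTTT
  T.TTTT
  FT.TTT
  .FT.TT
  FTTTTT
Step 2: 4 trees catch fire, 3 burn out
  TTTTTT
  TTTTTT
  F.TTTT
  .F.TTT
  ..F.TT
  .FTTTT
Step 3: 2 trees catch fire, 4 burn out
  TTTTTT
  FTTTTT
  ..TTTT
  ...TTT
  ....TT
  ..FTTT

TTTTTT
FTTTTT
..TTTT
...TTT
....TT
..FTTT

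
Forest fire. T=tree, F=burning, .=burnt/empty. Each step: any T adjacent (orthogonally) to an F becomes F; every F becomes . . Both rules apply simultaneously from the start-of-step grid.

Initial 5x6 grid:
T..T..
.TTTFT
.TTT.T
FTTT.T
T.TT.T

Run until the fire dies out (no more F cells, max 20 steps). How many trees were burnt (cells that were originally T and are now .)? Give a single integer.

Answer: 17

Derivation:
Step 1: +4 fires, +2 burnt (F count now 4)
Step 2: +6 fires, +4 burnt (F count now 6)
Step 3: +5 fires, +6 burnt (F count now 5)
Step 4: +2 fires, +5 burnt (F count now 2)
Step 5: +0 fires, +2 burnt (F count now 0)
Fire out after step 5
Initially T: 18, now '.': 29
Total burnt (originally-T cells now '.'): 17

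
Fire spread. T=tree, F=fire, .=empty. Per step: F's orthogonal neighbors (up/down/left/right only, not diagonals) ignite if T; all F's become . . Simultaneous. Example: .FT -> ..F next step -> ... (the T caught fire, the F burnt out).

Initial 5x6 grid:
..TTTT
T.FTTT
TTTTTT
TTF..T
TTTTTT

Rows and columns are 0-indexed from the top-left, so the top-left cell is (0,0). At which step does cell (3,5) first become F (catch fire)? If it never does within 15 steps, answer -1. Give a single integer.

Step 1: cell (3,5)='T' (+5 fires, +2 burnt)
Step 2: cell (3,5)='T' (+7 fires, +5 burnt)
Step 3: cell (3,5)='T' (+6 fires, +7 burnt)
Step 4: cell (3,5)='T' (+4 fires, +6 burnt)
Step 5: cell (3,5)='F' (+1 fires, +4 burnt)
  -> target ignites at step 5
Step 6: cell (3,5)='.' (+0 fires, +1 burnt)
  fire out at step 6

5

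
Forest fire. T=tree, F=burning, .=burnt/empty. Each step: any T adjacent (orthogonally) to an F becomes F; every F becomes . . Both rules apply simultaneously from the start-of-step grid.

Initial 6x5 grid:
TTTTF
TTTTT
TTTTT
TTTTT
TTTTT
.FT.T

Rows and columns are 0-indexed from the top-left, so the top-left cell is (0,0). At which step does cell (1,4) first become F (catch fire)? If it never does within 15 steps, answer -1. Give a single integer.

Step 1: cell (1,4)='F' (+4 fires, +2 burnt)
  -> target ignites at step 1
Step 2: cell (1,4)='.' (+6 fires, +4 burnt)
Step 3: cell (1,4)='.' (+8 fires, +6 burnt)
Step 4: cell (1,4)='.' (+6 fires, +8 burnt)
Step 5: cell (1,4)='.' (+2 fires, +6 burnt)
Step 6: cell (1,4)='.' (+0 fires, +2 burnt)
  fire out at step 6

1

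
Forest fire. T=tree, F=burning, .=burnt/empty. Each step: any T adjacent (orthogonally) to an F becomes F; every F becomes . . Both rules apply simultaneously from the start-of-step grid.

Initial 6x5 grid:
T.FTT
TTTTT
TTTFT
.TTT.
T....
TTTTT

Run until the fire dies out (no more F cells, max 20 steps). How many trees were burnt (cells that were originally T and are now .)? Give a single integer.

Answer: 15

Derivation:
Step 1: +6 fires, +2 burnt (F count now 6)
Step 2: +5 fires, +6 burnt (F count now 5)
Step 3: +3 fires, +5 burnt (F count now 3)
Step 4: +1 fires, +3 burnt (F count now 1)
Step 5: +0 fires, +1 burnt (F count now 0)
Fire out after step 5
Initially T: 21, now '.': 24
Total burnt (originally-T cells now '.'): 15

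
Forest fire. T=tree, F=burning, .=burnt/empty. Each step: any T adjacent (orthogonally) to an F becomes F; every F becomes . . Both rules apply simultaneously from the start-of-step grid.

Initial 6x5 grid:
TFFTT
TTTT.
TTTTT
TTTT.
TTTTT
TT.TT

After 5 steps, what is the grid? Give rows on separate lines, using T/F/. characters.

Step 1: 4 trees catch fire, 2 burn out
  F..FT
  TFFT.
  TTTTT
  TTTT.
  TTTTT
  TT.TT
Step 2: 5 trees catch fire, 4 burn out
  ....F
  F..F.
  TFFTT
  TTTT.
  TTTTT
  TT.TT
Step 3: 4 trees catch fire, 5 burn out
  .....
  .....
  F..FT
  TFFT.
  TTTTT
  TT.TT
Step 4: 5 trees catch fire, 4 burn out
  .....
  .....
  ....F
  F..F.
  TFFTT
  TT.TT
Step 5: 3 trees catch fire, 5 burn out
  .....
  .....
  .....
  .....
  F..FT
  TF.TT

.....
.....
.....
.....
F..FT
TF.TT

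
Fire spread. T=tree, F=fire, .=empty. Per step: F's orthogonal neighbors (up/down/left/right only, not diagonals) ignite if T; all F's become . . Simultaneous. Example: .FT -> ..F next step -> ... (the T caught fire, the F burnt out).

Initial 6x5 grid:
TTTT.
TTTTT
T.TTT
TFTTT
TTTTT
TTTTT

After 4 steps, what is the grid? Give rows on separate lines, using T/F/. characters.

Step 1: 3 trees catch fire, 1 burn out
  TTTT.
  TTTTT
  T.TTT
  F.FTT
  TFTTT
  TTTTT
Step 2: 6 trees catch fire, 3 burn out
  TTTT.
  TTTTT
  F.FTT
  ...FT
  F.FTT
  TFTTT
Step 3: 7 trees catch fire, 6 burn out
  TTTT.
  FTFTT
  ...FT
  ....F
  ...FT
  F.FTT
Step 4: 7 trees catch fire, 7 burn out
  FTFT.
  .F.FT
  ....F
  .....
  ....F
  ...FT

FTFT.
.F.FT
....F
.....
....F
...FT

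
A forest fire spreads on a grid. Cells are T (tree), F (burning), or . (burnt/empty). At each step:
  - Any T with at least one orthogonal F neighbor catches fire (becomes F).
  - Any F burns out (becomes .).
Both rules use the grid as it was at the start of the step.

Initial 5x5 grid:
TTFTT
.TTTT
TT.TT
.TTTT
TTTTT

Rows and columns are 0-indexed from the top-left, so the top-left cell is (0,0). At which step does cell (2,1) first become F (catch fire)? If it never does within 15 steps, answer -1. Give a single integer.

Step 1: cell (2,1)='T' (+3 fires, +1 burnt)
Step 2: cell (2,1)='T' (+4 fires, +3 burnt)
Step 3: cell (2,1)='F' (+3 fires, +4 burnt)
  -> target ignites at step 3
Step 4: cell (2,1)='.' (+4 fires, +3 burnt)
Step 5: cell (2,1)='.' (+4 fires, +4 burnt)
Step 6: cell (2,1)='.' (+3 fires, +4 burnt)
Step 7: cell (2,1)='.' (+0 fires, +3 burnt)
  fire out at step 7

3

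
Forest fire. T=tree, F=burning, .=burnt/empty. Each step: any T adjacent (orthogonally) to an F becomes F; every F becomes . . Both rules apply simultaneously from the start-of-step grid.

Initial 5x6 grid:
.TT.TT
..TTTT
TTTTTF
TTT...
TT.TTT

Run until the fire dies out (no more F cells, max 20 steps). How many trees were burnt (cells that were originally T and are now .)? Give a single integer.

Answer: 18

Derivation:
Step 1: +2 fires, +1 burnt (F count now 2)
Step 2: +3 fires, +2 burnt (F count now 3)
Step 3: +3 fires, +3 burnt (F count now 3)
Step 4: +3 fires, +3 burnt (F count now 3)
Step 5: +3 fires, +3 burnt (F count now 3)
Step 6: +3 fires, +3 burnt (F count now 3)
Step 7: +1 fires, +3 burnt (F count now 1)
Step 8: +0 fires, +1 burnt (F count now 0)
Fire out after step 8
Initially T: 21, now '.': 27
Total burnt (originally-T cells now '.'): 18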